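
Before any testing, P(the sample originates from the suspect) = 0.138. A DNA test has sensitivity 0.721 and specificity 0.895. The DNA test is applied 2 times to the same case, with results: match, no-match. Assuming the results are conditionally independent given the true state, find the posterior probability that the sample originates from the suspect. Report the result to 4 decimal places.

Posterior P(H) ≈ 0.2552

Let H be the event that the sample originates from the suspect; start with P(H) = 0.138. P('match'|H) = 0.721, P('match'|¬H) = 0.105.
Update on result 1 ('match'): P(H) ← 0.721·0.1380 / (0.721·0.1380 + 0.105·0.8620) = 0.099498/0.19001 = 0.5237.
Update on result 2 ('no-match'): P(H) ← 0.279·0.5237 / (0.279·0.5237 + 0.895·0.4763) = 0.14610/0.57243 = 0.2552.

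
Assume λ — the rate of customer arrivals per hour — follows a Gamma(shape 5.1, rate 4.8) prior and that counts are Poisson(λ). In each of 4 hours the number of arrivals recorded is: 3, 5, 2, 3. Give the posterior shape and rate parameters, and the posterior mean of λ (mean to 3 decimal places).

Posterior: Gamma(shape=18.1, rate=8.8); mean ≈ 2.057

Total count ∑xᵢ = 13 over n = 4 hours.
Gamma is conjugate to the Poisson likelihood: posterior is Gamma(shape = 5.1+13 = 18.1, rate = 4.8+4 = 8.8).
Posterior mean = shape/rate = 18.1/8.8 = 2.057.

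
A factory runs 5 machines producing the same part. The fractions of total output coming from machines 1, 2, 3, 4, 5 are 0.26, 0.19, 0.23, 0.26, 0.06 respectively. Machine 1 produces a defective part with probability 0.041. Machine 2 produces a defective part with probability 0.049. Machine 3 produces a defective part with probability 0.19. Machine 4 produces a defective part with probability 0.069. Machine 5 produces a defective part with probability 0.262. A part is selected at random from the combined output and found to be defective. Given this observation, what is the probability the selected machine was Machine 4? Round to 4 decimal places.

P(defective|M1) = 0.041; P(defective|M2) = 0.049; P(defective|M3) = 0.19; P(defective|M4) = 0.069; P(defective|M5) = 0.262.
Prior × likelihood for each source: 0.26·0.041=0.01066, 0.19·0.049=0.009310, 0.23·0.19=0.04370, 0.26·0.069=0.01794, 0.06·0.262=0.01572. Summing gives P(defective) = 0.097330.
P(Machine 4 | defective) = 0.01794 / 0.097330 = 0.1843.

Posterior probability ≈ 0.1843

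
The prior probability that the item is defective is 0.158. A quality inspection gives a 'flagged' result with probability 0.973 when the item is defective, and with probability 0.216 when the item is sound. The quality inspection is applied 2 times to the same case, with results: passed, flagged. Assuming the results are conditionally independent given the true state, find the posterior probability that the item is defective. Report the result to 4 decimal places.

With H the event that the item is defective, the joint likelihood of the observed sequence is P(data|H) = 0.027·0.973 = 0.026271 and P(data|¬H) = 0.784·0.216 = 0.16934.
Bayes: P(H|data) = 0.158·0.026271 / (0.158·0.026271 + 0.842·0.16934) = 0.0041508/0.14674 = 0.0283.

Posterior P(H) ≈ 0.0283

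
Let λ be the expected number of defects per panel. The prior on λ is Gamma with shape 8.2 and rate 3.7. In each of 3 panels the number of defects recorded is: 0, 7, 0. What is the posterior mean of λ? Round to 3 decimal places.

Total count ∑xᵢ = 7 over n = 3 panels.
Gamma is conjugate to the Poisson likelihood: posterior is Gamma(shape = 8.2+7 = 15.2, rate = 3.7+3 = 6.7).
E[λ | data] = 15.2/6.7 = 2.269.

Posterior mean ≈ 2.269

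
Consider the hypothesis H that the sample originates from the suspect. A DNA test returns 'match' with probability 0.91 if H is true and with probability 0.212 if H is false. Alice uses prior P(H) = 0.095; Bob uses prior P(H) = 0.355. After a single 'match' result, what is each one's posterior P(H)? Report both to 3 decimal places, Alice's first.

Alice: 0.311; Bob: 0.703

P('+'|H) = 0.91, P('+'|¬H) = 0.212.
Alice: numerator 0.91·0.095 = 0.086450; evidence = 0.086450+0.212·0.905 = 0.27831; posterior = 0.311.
Bob: numerator 0.91·0.355 = 0.32305; evidence = 0.32305+0.212·0.645 = 0.45979; posterior = 0.703.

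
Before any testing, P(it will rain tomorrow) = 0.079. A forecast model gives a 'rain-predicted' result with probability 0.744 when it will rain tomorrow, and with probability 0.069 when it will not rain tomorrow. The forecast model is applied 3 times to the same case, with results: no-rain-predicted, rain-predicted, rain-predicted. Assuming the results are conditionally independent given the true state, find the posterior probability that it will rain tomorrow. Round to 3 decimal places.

Posterior P(H) ≈ 0.733

With H the event that it will rain tomorrow, the joint likelihood of the observed sequence is P(data|H) = 0.256·0.744·0.744 = 0.14171 and P(data|¬H) = 0.931·0.069·0.069 = 0.0044325.
Bayes: P(H|data) = 0.079·0.14171 / (0.079·0.14171 + 0.921·0.0044325) = 0.011195/0.015277 = 0.7328.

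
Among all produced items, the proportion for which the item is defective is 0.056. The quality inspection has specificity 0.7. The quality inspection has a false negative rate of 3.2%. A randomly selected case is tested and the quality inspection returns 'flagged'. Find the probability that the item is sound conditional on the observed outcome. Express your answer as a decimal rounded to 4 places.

P(¬H | E) ≈ 0.8393

Write H for 'the item is defective'. Prior odds H:¬H = 0.056/0.944 = 0.059322. For the 'flagged' outcome, the likelihood ratio is 0.968/0.3 = 3.2267.
Posterior odds = 0.059322 × 3.2267 = 0.19141, so P(H|E) = 0.19141/(1+0.19141) = 0.1607. Then P(¬H|E) = 1 − 0.1607 = 0.8393.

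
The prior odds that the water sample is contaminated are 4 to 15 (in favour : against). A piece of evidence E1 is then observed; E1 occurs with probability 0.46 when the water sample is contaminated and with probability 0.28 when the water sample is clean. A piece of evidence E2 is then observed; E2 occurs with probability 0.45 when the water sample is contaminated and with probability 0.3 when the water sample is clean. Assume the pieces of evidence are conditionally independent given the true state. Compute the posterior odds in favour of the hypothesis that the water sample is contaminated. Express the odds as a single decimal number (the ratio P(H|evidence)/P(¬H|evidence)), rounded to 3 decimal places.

Posterior odds ≈ 0.657

Prior odds = 4/15 = 0.26667.
Likelihood ratio for E1 = 0.46/0.28 = 1.6429.
Likelihood ratio for E2 = 0.45/0.3 = 1.5000.
Posterior odds = prior odds × LR₁ × LR₂ = 0.65714.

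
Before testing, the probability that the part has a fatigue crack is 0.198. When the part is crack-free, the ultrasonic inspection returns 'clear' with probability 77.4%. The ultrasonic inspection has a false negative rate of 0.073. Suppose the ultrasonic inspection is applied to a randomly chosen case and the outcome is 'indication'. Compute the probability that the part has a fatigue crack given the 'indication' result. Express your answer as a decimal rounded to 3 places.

Let H be the event that the part has a fatigue crack. P(H) = 0.198, so P(¬H) = 0.802. With E the 'indication' result, P(E|H) = 0.927 and P(E|¬H) = 0.226.
P(E) = 0.927·0.198 + 0.226·0.802 = 0.18355 + 0.18125 = 0.36480.
By Bayes' theorem, P(H|E) = 0.18355 / 0.36480 = 0.503.

P(H | E) ≈ 0.503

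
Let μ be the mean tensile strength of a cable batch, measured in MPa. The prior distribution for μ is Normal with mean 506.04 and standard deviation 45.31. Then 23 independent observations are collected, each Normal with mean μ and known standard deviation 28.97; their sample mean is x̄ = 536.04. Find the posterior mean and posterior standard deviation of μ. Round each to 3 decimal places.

Prior precision 1/τ₀² = 1/45.31² = 0.00048709; data precision n/σ² = 23/28.97² = 0.0274051.
Posterior precision = 0.00048709 + 0.0274051 = 0.0278922, giving posterior SD = 1/√0.0278922 = 5.988.
Posterior mean = (0.00048709·506.04 + 0.0274051·536.04) / 0.0278922 = 535.516.

Posterior mean ≈ 535.516; posterior SD ≈ 5.988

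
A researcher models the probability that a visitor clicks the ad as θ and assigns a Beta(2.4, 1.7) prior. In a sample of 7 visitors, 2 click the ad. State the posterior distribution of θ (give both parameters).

Observing 2 successes and 5 failures updates Beta(2.4, 1.7) by adding the success and failure counts to the two shape parameters: α = 2.4+2 = 4.4, β = 1.7+5 = 6.7.

Posterior: Beta(4.4, 6.7)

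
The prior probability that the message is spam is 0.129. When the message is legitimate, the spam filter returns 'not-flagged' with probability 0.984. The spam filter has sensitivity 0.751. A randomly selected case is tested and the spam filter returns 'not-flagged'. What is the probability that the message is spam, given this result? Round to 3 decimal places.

Let H be the event that the message is spam. P(H) = 0.129, so P(¬H) = 0.871. With E the 'not-flagged' result, P(E|H) = 0.249 and P(E|¬H) = 0.984.
P(E) = 0.249·0.129 + 0.984·0.871 = 0.032121 + 0.85706 = 0.88918.
By Bayes' theorem, P(H|E) = 0.032121 / 0.88918 = 0.036.

P(H | E) ≈ 0.036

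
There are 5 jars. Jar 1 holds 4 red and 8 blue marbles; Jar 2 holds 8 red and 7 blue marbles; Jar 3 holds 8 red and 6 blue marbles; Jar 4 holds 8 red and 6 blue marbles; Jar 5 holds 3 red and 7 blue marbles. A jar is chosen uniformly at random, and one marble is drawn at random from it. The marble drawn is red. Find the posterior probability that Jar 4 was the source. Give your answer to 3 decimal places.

Posterior probability ≈ 0.247

P(red|Jar 1) = 0.3333; P(red|Jar 2) = 0.5333; P(red|Jar 3) = 0.5714; P(red|Jar 4) = 0.5714; P(red|Jar 5) = 0.3.
Prior × likelihood for each source: 0.2·0.3333=0.06667, 0.2·0.5333=0.1067, 0.2·0.5714=0.1143, 0.2·0.5714=0.1143, 0.2·0.3=0.06000. Summing gives P(red) = 0.46190.
P(Jar 4 | red) = 0.1143 / 0.46190 = 0.247.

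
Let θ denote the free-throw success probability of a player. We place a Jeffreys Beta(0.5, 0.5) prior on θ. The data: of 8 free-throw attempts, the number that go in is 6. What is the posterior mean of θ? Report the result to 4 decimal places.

Posterior mean ≈ 0.7222

The binomial likelihood is conjugate to the Beta prior: with 6 successes and 2 failures, the posterior is Beta(0.5+6, 0.5+2) = Beta(6.5, 2.5).
Posterior mean = α/(α+β) = 6.5/9 = 0.7222.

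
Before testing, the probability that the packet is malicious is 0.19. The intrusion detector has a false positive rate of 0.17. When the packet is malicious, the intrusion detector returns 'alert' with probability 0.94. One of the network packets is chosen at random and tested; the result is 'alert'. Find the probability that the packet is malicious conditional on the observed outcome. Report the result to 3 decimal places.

Write H for 'the packet is malicious'. Prior odds H:¬H = 0.19/0.81 = 0.23457. For the 'alert' outcome, the likelihood ratio is 0.94/0.17 = 5.5294.
Posterior odds = 0.23457 × 5.5294 = 1.2970, so P(H|E) = 1.2970/(1+1.2970) = 0.565.

P(H | E) ≈ 0.565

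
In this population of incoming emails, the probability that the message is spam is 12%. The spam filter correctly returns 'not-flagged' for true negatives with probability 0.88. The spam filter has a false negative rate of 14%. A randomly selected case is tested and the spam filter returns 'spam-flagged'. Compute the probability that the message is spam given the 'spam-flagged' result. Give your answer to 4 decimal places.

Let H be the event that the message is spam. P(H) = 0.12, so P(¬H) = 0.88. With E the 'spam-flagged' result, P(E|H) = 0.86 and P(E|¬H) = 0.12.
P(E) = 0.86·0.12 + 0.12·0.88 = 0.10320 + 0.10560 = 0.20880.
By Bayes' theorem, P(H|E) = 0.10320 / 0.20880 = 0.4943.

P(H | E) ≈ 0.4943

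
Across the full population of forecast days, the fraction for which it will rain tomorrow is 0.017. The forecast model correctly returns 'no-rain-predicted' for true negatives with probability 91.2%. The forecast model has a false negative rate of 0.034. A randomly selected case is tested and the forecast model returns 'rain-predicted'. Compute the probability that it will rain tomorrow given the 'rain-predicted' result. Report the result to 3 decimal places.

P(H | E) ≈ 0.160

Write H for 'it will rain tomorrow'. Prior odds H:¬H = 0.017/0.983 = 0.017294. For the 'rain-predicted' outcome, the likelihood ratio is 0.966/0.088 = 10.977.
Posterior odds = 0.017294 × 10.977 = 0.18984, so P(H|E) = 0.18984/(1+0.18984) = 0.160.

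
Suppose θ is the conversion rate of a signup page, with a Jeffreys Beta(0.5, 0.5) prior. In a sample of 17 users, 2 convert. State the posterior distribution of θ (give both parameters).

Posterior: Beta(2.5, 15.5)

The binomial likelihood is conjugate to the Beta prior: with 2 successes and 15 failures, the posterior is Beta(0.5+2, 0.5+15) = Beta(2.5, 15.5).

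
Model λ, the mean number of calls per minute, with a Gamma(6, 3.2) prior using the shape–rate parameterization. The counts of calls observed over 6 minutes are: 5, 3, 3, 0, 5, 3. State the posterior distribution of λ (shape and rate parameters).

Total count ∑xᵢ = 19 over n = 6 minutes.
Gamma is conjugate to the Poisson likelihood: posterior is Gamma(shape = 6+19 = 25, rate = 3.2+6 = 9.2).

Posterior: Gamma(shape=25, rate=9.2)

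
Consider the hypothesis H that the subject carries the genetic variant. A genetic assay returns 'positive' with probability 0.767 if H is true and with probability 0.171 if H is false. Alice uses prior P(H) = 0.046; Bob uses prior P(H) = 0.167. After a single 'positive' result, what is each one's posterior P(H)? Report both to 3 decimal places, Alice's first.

Alice: 0.178; Bob: 0.473

The likelihood ratio for a 'positive' result is 0.767/0.171 = 4.4854.
Alice: prior odds 0.046/0.954 = 0.048218; posterior odds 0.21628; posterior probability 0.178.
Bob: prior odds 0.167/0.833 = 0.20048; posterior odds 0.89923; posterior probability 0.473.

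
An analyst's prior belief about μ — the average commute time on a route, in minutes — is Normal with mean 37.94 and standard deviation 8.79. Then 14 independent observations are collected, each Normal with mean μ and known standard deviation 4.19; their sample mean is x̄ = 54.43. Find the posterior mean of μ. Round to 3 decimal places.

Prior precision 1/τ₀² = 1/8.79² = 0.0129426; data precision n/σ² = 14/4.19² = 0.797444.
Posterior precision = 0.0129426 + 0.797444 = 0.810386.
Posterior mean = (0.0129426·37.94 + 0.797444·54.43) / 0.810386 = 54.167.

Posterior mean ≈ 54.167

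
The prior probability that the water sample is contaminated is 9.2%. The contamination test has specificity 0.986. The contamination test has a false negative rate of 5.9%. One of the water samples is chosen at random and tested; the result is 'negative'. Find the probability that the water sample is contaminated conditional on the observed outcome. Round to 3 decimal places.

Let H be the event that the water sample is contaminated. P(H) = 0.092, so P(¬H) = 0.908. With E the 'negative' result, P(E|H) = 0.059 and P(E|¬H) = 0.986.
P(E) = 0.059·0.092 + 0.986·0.908 = 0.0054280 + 0.89529 = 0.90072.
By Bayes' theorem, P(H|E) = 0.0054280 / 0.90072 = 0.006.

P(H | E) ≈ 0.006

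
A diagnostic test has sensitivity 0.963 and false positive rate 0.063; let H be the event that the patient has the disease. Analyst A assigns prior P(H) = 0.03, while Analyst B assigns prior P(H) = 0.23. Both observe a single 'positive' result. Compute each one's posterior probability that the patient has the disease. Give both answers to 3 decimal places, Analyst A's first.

Analyst A: 0.321; Analyst B: 0.820

The likelihood ratio for a 'positive' result is 0.963/0.063 = 15.286.
Analyst A: prior odds 0.03/0.97 = 0.030928; posterior odds 0.47275; posterior probability 0.321.
Analyst B: prior odds 0.23/0.77 = 0.29870; posterior odds 4.5659; posterior probability 0.820.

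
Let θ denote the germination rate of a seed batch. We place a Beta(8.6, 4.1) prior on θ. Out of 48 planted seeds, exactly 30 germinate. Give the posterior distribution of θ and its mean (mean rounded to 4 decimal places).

Posterior: Beta(38.6, 22.1); mean ≈ 0.6359

The binomial likelihood is conjugate to the Beta prior: with 30 successes and 18 failures, the posterior is Beta(8.6+30, 4.1+18) = Beta(38.6, 22.1).
E[θ | data] = 38.6/(38.6+22.1) = 0.6359.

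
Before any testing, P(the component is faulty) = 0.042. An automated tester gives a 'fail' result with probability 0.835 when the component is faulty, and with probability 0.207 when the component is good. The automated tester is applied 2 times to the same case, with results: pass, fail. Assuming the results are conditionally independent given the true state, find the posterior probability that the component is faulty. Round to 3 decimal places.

Let H be the event that the component is faulty; start with P(H) = 0.042. P('fail'|H) = 0.835, P('fail'|¬H) = 0.207.
Update on result 1 ('pass'): P(H) ← 0.165·0.0420 / (0.165·0.0420 + 0.793·0.9580) = 0.0069300/0.76662 = 0.0090.
Update on result 2 ('fail'): P(H) ← 0.835·0.0090 / (0.835·0.0090 + 0.207·0.9910) = 0.0075481/0.21268 = 0.0355.

Posterior P(H) ≈ 0.035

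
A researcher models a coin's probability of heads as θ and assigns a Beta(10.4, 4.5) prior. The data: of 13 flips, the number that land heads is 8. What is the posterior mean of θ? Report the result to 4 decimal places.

Posterior mean ≈ 0.6595

The binomial likelihood is conjugate to the Beta prior: with 8 successes and 5 failures, the posterior is Beta(10.4+8, 4.5+5) = Beta(18.4, 9.5).
E[θ | data] = 18.4/(18.4+9.5) = 0.6595.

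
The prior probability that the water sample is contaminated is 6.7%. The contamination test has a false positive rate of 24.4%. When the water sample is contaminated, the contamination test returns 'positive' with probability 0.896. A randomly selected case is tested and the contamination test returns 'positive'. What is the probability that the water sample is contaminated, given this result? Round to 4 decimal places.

P(H | E) ≈ 0.2087

Write H for 'the water sample is contaminated'. Prior odds H:¬H = 0.067/0.933 = 0.071811. For the 'positive' outcome, the likelihood ratio is 0.896/0.244 = 3.6721.
Posterior odds = 0.071811 × 3.6721 = 0.26370, so P(H|E) = 0.26370/(1+0.26370) = 0.2087.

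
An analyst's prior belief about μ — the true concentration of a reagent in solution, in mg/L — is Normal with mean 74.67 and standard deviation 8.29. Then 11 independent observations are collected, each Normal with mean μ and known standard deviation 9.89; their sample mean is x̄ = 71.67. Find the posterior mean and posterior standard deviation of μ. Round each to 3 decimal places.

Posterior mean ≈ 72.014; posterior SD ≈ 2.806

Prior precision 1/τ₀² = 1/8.29² = 0.0145509; data precision n/σ² = 11/9.89² = 0.112461.
Posterior precision = 0.0145509 + 0.112461 = 0.127011, giving posterior SD = 1/√0.127011 = 2.806.
Posterior mean = (0.0145509·74.67 + 0.112461·71.67) / 0.127011 = 72.014.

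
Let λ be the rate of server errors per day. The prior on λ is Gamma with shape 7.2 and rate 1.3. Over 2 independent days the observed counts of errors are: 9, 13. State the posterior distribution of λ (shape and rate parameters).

Posterior: Gamma(shape=29.2, rate=3.3)

The Poisson likelihood adds the total count to the shape and the number of exposure periods to the rate. Here ∑xᵢ = 22 and n = 2, so shape 7.2→29.2 and rate 1.3→3.3.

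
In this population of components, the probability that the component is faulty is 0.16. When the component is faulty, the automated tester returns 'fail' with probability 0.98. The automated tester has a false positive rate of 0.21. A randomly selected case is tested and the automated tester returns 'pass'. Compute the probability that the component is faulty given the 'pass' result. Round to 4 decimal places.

Write H for 'the component is faulty'. Prior odds H:¬H = 0.16/0.84 = 0.19048. For the 'pass' outcome, the likelihood ratio is 0.02/0.79 = 0.025316.
Posterior odds = 0.19048 × 0.025316 = 0.0048222, so P(H|E) = 0.0048222/(1+0.0048222) = 0.0048.

P(H | E) ≈ 0.0048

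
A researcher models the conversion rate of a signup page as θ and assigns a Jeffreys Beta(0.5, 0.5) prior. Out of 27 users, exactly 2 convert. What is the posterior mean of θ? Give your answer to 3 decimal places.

Posterior mean ≈ 0.089

The binomial likelihood is conjugate to the Beta prior: with 2 successes and 25 failures, the posterior is Beta(0.5+2, 0.5+25) = Beta(2.5, 25.5).
E[θ | data] = 2.5/(2.5+25.5) = 0.089.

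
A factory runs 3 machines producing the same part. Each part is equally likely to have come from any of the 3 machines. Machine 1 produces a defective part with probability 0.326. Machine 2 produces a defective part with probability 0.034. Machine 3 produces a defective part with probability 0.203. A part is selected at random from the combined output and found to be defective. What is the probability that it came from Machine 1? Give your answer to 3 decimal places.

Posterior probability ≈ 0.579

P(defective|M1) = 0.326; P(defective|M2) = 0.034; P(defective|M3) = 0.203.
Prior × likelihood for each source: 0.333333·0.326=0.1087, 0.333333·0.034=0.01133, 0.333333·0.203=0.06767. Summing gives P(defective) = 0.18767.
P(Machine 1 | defective) = 0.1087 / 0.18767 = 0.579.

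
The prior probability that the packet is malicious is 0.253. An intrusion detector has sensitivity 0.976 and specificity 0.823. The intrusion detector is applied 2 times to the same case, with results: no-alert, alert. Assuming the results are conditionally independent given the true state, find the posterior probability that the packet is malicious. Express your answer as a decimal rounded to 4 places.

With H the event that the packet is malicious, the joint likelihood of the observed sequence is P(data|H) = 0.024·0.976 = 0.023424 and P(data|¬H) = 0.823·0.177 = 0.14567.
Bayes: P(H|data) = 0.253·0.023424 / (0.253·0.023424 + 0.747·0.14567) = 0.0059263/0.11474 = 0.0516.

Posterior P(H) ≈ 0.0516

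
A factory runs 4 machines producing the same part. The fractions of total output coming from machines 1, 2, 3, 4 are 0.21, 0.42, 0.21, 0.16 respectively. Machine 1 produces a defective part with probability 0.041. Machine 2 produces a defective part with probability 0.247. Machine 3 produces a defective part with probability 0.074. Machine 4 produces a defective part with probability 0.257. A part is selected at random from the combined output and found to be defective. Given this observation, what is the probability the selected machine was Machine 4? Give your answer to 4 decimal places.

P(defective|M1) = 0.041; P(defective|M2) = 0.247; P(defective|M3) = 0.074; P(defective|M4) = 0.257.
Prior × likelihood for each source: 0.21·0.041=0.008610, 0.42·0.247=0.1037, 0.21·0.074=0.01554, 0.16·0.257=0.04112. Summing gives P(defective) = 0.16901.
P(Machine 4 | defective) = 0.04112 / 0.16901 = 0.2433.

Posterior probability ≈ 0.2433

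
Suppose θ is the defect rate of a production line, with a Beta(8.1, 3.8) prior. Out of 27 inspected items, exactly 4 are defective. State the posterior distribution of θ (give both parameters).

Posterior: Beta(12.1, 26.8)

Observing 4 successes and 23 failures updates Beta(8.1, 3.8) by adding the success and failure counts to the two shape parameters: α = 8.1+4 = 12.1, β = 3.8+23 = 26.8.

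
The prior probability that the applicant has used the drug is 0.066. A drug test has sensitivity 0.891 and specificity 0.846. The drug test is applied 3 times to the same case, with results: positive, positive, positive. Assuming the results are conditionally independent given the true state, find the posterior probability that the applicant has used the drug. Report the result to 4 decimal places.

Let H be the event that the applicant has used the drug; start with P(H) = 0.066. P('positive'|H) = 0.891, P('positive'|¬H) = 0.154.
Update on result 1 ('positive'): P(H) ← 0.891·0.0660 / (0.891·0.0660 + 0.154·0.9340) = 0.058806/0.20264 = 0.2902.
Update on result 2 ('positive'): P(H) ← 0.891·0.2902 / (0.891·0.2902 + 0.154·0.7098) = 0.25857/0.36787 = 0.7029.
Update on result 3 ('positive'): P(H) ← 0.891·0.7029 / (0.891·0.7029 + 0.154·0.2971) = 0.62625/0.67201 = 0.9319.

Posterior P(H) ≈ 0.9319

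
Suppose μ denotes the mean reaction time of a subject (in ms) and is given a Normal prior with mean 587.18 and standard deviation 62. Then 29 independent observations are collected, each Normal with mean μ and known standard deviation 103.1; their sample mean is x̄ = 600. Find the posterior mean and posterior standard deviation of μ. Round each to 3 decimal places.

Prior precision 1/τ₀² = 1/62² = 0.00026015; data precision n/σ² = 29/103.1² = 0.00272823.
Posterior precision = 0.00026015 + 0.00272823 = 0.00298837, giving posterior SD = 1/√0.00298837 = 18.293.
Posterior mean = (0.00026015·587.18 + 0.00272823·600) / 0.00298837 = 598.884.

Posterior mean ≈ 598.884; posterior SD ≈ 18.293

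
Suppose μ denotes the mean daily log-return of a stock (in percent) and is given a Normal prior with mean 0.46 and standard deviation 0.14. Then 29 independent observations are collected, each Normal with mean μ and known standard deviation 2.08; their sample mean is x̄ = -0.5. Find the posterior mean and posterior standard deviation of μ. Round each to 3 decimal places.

Prior precision 1/τ₀² = 1/0.14² = 51.0204; data precision n/σ² = 29/2.08² = 6.70303.
Posterior precision = 51.0204 + 6.70303 = 57.7234, giving posterior SD = 1/√57.7234 = 0.132.
Posterior mean = (51.0204·0.46 + 6.70303·-0.5) / 57.7234 = 0.349.

Posterior mean ≈ 0.349; posterior SD ≈ 0.132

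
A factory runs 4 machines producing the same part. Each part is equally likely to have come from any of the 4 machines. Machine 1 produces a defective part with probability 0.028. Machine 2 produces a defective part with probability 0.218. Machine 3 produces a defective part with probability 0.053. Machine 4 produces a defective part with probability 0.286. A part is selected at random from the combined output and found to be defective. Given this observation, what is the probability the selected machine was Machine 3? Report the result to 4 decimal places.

Posterior probability ≈ 0.0906

Tabulate prior·likelihood by source: [1] prior 0.25, lik 0.028, product 0.007000; [2] prior 0.25, lik 0.218, product 0.05450; [3] prior 0.25, lik 0.053, product 0.01325; [4] prior 0.25, lik 0.286, product 0.07150.
Normalizing constant = 0.14625; the posterior for Machine 3 is its product over the sum, 0.01325/0.14625 = 0.0906.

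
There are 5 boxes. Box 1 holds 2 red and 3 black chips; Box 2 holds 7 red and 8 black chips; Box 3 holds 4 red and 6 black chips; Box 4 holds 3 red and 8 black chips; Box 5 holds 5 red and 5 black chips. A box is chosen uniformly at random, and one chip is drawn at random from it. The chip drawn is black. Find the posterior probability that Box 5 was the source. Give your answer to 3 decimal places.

Posterior probability ≈ 0.169

P(black|Box 1) = 0.6; P(black|Box 2) = 0.5333; P(black|Box 3) = 0.6; P(black|Box 4) = 0.7273; P(black|Box 5) = 0.5.
Prior × likelihood for each source: 0.2·0.6=0.1200, 0.2·0.5333=0.1067, 0.2·0.6=0.1200, 0.2·0.7273=0.1455, 0.2·0.5=0.1000. Summing gives P(black) = 0.59212.
P(Box 5 | black) = 0.1000 / 0.59212 = 0.169.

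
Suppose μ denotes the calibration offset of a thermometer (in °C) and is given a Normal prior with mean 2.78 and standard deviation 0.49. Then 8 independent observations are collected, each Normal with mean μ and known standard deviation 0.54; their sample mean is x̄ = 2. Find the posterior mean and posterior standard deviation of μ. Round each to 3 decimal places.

Posterior mean ≈ 2.103; posterior SD ≈ 0.178

With known σ, the Normal prior is conjugate. Weight on the data is w = (n/σ²)/(n/σ² + 1/τ₀²) = 27.4348/(27.4348+4.16493) = 0.86820.
Posterior mean = w·x̄ + (1−w)·μ₀ = 0.86820·2 + 0.13180·2.78 = 2.103. Posterior variance = 1/(27.4348+4.16493) = 0.0316458, so SD = 0.178.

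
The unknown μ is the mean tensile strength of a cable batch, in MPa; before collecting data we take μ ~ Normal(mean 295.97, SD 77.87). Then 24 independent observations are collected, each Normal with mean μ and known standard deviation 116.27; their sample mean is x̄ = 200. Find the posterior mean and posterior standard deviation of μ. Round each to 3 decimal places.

Posterior mean ≈ 208.157; posterior SD ≈ 22.702

With known σ, the Normal prior is conjugate. Weight on the data is w = (n/σ²)/(n/σ² + 1/τ₀²) = 0.00177532/(0.00177532+0.00016491) = 0.91500.
Posterior mean = w·x̄ + (1−w)·μ₀ = 0.91500·200 + 0.084997·295.97 = 208.157. Posterior variance = 1/(0.00177532+0.00016491) = 515.402, so SD = 22.702.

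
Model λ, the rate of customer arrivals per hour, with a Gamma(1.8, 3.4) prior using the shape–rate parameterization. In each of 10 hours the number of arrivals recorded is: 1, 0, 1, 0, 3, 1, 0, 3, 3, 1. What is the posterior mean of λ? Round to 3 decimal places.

Posterior mean ≈ 1.104

The Poisson likelihood adds the total count to the shape and the number of exposure periods to the rate. Here ∑xᵢ = 13 and n = 10, so shape 1.8→14.8 and rate 3.4→13.4.
Posterior mean = shape/rate = 14.8/13.4 = 1.104.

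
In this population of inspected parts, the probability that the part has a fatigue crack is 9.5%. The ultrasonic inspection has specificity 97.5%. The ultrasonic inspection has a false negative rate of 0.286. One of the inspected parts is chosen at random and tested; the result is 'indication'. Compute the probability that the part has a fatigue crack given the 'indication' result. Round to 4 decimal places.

Write H for 'the part has a fatigue crack'. Prior odds H:¬H = 0.095/0.905 = 0.10497. For the 'indication' outcome, the likelihood ratio is 0.714/0.025 = 28.560.
Posterior odds = 0.10497 × 28.560 = 2.9980, so P(H|E) = 2.9980/(1+2.9980) = 0.7499.

P(H | E) ≈ 0.7499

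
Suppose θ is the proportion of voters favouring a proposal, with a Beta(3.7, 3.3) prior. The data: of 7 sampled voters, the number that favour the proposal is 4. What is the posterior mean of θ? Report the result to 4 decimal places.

Posterior mean ≈ 0.5500

The binomial likelihood is conjugate to the Beta prior: with 4 successes and 3 failures, the posterior is Beta(3.7+4, 3.3+3) = Beta(7.7, 6.3).
E[θ | data] = 7.7/(7.7+6.3) = 0.5500.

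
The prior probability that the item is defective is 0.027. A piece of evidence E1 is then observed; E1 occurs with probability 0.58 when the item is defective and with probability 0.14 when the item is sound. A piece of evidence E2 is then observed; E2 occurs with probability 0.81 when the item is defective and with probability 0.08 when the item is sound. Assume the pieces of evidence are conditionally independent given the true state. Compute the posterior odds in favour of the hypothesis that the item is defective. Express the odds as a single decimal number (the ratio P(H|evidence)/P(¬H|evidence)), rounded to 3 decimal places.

Prior odds = 0.027/(1−0.027) = 0.027749. In log-odds, ln(0.027749) = -3.5845.
Add log likelihood ratios: ln(4.1429) + ln(10.125) = 3.7364.
Posterior log-odds = 0.15185, so posterior odds = exp(0.15185) = 1.1640.

Posterior odds ≈ 1.164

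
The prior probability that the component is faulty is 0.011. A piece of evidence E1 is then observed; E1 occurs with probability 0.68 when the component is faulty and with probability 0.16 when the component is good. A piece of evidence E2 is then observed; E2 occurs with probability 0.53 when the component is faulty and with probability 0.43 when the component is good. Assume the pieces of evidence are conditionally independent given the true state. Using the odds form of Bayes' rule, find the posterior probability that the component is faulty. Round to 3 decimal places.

Posterior probability ≈ 0.055

Prior odds = 0.011/(1−0.011) = 0.011122. In log-odds, ln(0.011122) = -4.4988.
Add log likelihood ratios: ln(4.2500) + ln(1.2326) = 1.6560.
Posterior log-odds = -2.8428, so posterior odds = exp(-2.8428) = 0.058263. Converting, P(H|E) = 0.058263/1.0583 = 0.055.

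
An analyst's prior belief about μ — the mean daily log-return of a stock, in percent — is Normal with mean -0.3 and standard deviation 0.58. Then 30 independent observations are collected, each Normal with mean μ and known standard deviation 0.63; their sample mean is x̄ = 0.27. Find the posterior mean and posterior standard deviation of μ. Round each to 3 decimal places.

Posterior mean ≈ 0.248; posterior SD ≈ 0.113

With known σ, the Normal prior is conjugate. Weight on the data is w = (n/σ²)/(n/σ² + 1/τ₀²) = 75.5858/(75.5858+2.97265) = 0.96216.
Posterior mean = w·x̄ + (1−w)·μ₀ = 0.96216·0.27 + 0.037840·-0.3 = 0.248. Posterior variance = 1/(75.5858+2.97265) = 0.0127294, so SD = 0.113.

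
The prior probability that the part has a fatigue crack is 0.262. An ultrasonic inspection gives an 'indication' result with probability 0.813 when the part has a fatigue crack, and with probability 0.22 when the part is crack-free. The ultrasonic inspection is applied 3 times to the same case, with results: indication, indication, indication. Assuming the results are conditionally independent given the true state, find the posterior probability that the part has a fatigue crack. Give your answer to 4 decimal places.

Posterior P(H) ≈ 0.9471

With H the event that the part has a fatigue crack, the joint likelihood of the observed sequence is P(data|H) = 0.813·0.813·0.813 = 0.53737 and P(data|¬H) = 0.22·0.22·0.22 = 0.010648.
Bayes: P(H|data) = 0.262·0.53737 / (0.262·0.53737 + 0.738·0.010648) = 0.14079/0.14865 = 0.9471.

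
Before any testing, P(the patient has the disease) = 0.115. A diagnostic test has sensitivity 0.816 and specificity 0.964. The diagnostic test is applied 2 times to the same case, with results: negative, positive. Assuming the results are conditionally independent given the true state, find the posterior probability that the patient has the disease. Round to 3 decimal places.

Let H be the event that the patient has the disease; start with P(H) = 0.115. P('positive'|H) = 0.816, P('positive'|¬H) = 0.036.
Update on result 1 ('negative'): P(H) ← 0.184·0.1150 / (0.184·0.1150 + 0.964·0.8850) = 0.021160/0.87430 = 0.0242.
Update on result 2 ('positive'): P(H) ← 0.816·0.0242 / (0.816·0.0242 + 0.036·0.9758) = 0.019749/0.054878 = 0.3599.

Posterior P(H) ≈ 0.360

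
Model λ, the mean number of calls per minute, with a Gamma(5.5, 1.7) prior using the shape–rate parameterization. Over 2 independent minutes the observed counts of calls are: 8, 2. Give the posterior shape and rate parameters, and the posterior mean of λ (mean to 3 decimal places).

Posterior: Gamma(shape=15.5, rate=3.7); mean ≈ 4.189

Total count ∑xᵢ = 10 over n = 2 minutes.
Gamma is conjugate to the Poisson likelihood: posterior is Gamma(shape = 5.5+10 = 15.5, rate = 1.7+2 = 3.7).
E[λ | data] = 15.5/3.7 = 4.189.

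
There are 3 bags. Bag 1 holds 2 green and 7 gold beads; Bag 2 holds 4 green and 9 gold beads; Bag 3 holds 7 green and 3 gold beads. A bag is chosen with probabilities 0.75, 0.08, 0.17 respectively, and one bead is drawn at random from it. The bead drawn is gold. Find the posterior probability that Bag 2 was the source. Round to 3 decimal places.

Posterior probability ≈ 0.080

Tabulate prior·likelihood by source: [1] prior 0.75, lik 0.7778, product 0.5833; [2] prior 0.08, lik 0.6923, product 0.05538; [3] prior 0.17, lik 0.3, product 0.05100.
Normalizing constant = 0.68972; the posterior for Bag 2 is its product over the sum, 0.05538/0.68972 = 0.080.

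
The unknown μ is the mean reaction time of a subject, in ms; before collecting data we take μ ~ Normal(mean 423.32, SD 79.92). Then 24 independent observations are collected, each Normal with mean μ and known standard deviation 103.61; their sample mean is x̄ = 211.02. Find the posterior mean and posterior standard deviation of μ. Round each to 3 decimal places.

Prior precision 1/τ₀² = 1/79.92² = 0.00015656; data precision n/σ² = 24/103.61² = 0.00223567.
Posterior precision = 0.00015656 + 0.00223567 = 0.00239223, giving posterior SD = 1/√0.00239223 = 20.446.
Posterior mean = (0.00015656·423.32 + 0.00223567·211.02) / 0.00239223 = 224.914.

Posterior mean ≈ 224.914; posterior SD ≈ 20.446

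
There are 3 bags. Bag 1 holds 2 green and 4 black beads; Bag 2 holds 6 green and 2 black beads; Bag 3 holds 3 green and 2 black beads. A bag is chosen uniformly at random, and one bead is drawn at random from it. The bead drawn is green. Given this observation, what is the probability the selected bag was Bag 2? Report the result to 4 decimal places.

Tabulate prior·likelihood by source: [1] prior 0.333333, lik 0.3333, product 0.1111; [2] prior 0.333333, lik 0.75, product 0.2500; [3] prior 0.333333, lik 0.6, product 0.2000.
Normalizing constant = 0.56111; the posterior for Bag 2 is its product over the sum, 0.2500/0.56111 = 0.4455.

Posterior probability ≈ 0.4455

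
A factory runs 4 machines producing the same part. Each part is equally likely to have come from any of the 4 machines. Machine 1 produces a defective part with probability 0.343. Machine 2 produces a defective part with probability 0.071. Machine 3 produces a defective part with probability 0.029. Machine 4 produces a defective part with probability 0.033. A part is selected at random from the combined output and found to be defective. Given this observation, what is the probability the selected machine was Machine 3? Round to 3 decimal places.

Posterior probability ≈ 0.061

P(defective|M1) = 0.343; P(defective|M2) = 0.071; P(defective|M3) = 0.029; P(defective|M4) = 0.033.
Prior × likelihood for each source: 0.25·0.343=0.08575, 0.25·0.071=0.01775, 0.25·0.029=0.007250, 0.25·0.033=0.008250. Summing gives P(defective) = 0.11900.
P(Machine 3 | defective) = 0.007250 / 0.11900 = 0.061.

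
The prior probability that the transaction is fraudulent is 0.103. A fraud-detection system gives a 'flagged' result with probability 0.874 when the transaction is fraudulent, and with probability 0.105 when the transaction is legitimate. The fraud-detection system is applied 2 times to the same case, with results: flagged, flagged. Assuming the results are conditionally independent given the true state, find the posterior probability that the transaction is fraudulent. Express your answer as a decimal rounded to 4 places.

Let H be the event that the transaction is fraudulent; start with P(H) = 0.103. P('flagged'|H) = 0.874, P('flagged'|¬H) = 0.105.
Update on result 1 ('flagged'): P(H) ← 0.874·0.1030 / (0.874·0.1030 + 0.105·0.8970) = 0.090022/0.18421 = 0.4887.
Update on result 2 ('flagged'): P(H) ← 0.874·0.4887 / (0.874·0.4887 + 0.105·0.5113) = 0.42712/0.48081 = 0.8883.

Posterior P(H) ≈ 0.8883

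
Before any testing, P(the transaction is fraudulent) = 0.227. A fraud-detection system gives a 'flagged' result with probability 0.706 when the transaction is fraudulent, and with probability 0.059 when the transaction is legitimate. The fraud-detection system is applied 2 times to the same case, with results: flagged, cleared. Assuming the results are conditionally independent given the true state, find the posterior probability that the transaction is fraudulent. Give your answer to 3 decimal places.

Posterior P(H) ≈ 0.523

Let H be the event that the transaction is fraudulent; start with P(H) = 0.227. P('flagged'|H) = 0.706, P('flagged'|¬H) = 0.059.
Update on result 1 ('flagged'): P(H) ← 0.706·0.2270 / (0.706·0.2270 + 0.059·0.7730) = 0.16026/0.20587 = 0.7785.
Update on result 2 ('cleared'): P(H) ← 0.294·0.7785 / (0.294·0.7785 + 0.941·0.2215) = 0.22887/0.43733 = 0.5233.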